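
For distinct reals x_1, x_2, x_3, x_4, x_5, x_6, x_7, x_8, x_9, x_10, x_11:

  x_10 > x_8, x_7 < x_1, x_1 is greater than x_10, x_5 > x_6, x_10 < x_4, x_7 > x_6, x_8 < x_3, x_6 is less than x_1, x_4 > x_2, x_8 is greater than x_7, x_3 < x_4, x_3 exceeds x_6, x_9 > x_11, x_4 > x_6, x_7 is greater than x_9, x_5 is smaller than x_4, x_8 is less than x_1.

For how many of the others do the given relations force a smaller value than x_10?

5

From x_10 the given relations immediately reach x_8.
From those, x_7 — 2 in total.
From those, x_6, x_9 — 4 in total.
From those, x_11 — 5 in total.
No other element is forced below x_10 by the given relations, so the count is 5.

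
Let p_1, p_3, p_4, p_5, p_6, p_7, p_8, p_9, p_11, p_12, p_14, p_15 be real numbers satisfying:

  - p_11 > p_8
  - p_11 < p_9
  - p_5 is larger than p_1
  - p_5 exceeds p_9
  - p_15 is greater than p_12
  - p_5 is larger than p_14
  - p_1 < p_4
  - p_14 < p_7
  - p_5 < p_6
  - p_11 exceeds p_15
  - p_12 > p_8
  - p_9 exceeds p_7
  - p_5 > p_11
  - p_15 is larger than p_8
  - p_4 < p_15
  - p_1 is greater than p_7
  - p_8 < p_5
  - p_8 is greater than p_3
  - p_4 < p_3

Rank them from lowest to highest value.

The consecutive links are each given: p_14 < p_7; p_7 < p_1; p_1 < p_4; p_4 < p_3; p_3 < p_8; p_8 < p_12; p_12 < p_15; p_15 < p_11; p_11 < p_9; p_9 < p_5; p_5 < p_6.

p_14 < p_7 < p_1 < p_4 < p_3 < p_8 < p_12 < p_15 < p_11 < p_9 < p_5 < p_6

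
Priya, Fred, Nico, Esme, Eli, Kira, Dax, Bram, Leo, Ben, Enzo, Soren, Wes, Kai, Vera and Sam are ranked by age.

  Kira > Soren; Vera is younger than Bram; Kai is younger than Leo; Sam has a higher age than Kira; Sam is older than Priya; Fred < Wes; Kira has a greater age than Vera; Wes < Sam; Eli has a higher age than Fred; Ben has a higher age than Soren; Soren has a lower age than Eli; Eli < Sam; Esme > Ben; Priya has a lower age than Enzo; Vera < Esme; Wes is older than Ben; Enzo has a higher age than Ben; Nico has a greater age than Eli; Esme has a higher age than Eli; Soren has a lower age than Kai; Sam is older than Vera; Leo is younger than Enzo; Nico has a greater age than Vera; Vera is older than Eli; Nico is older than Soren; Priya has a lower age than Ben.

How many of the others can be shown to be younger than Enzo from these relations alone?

5

From Enzo the given relations immediately reach Priya, Ben, Leo.
From those, Soren, Kai — 5 in total.
Nothing else is reachable below Enzo; 5 in all.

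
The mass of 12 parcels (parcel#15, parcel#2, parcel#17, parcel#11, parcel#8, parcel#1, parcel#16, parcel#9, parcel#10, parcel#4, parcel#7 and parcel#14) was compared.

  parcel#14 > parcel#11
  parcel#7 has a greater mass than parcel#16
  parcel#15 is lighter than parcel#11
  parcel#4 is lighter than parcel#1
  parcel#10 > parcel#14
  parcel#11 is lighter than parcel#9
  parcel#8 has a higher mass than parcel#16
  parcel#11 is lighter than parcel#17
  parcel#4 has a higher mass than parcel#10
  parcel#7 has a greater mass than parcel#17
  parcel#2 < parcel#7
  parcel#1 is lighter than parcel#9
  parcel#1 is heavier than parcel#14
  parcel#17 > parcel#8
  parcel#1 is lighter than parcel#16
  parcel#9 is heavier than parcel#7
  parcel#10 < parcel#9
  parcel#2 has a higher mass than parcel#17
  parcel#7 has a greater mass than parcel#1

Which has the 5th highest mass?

Piecing the relations together gives one ordering: parcel#15 < parcel#11 < parcel#14 < parcel#10 < parcel#4 < parcel#1 < parcel#16 < parcel#8 < parcel#17 < parcel#2 < parcel#7 < parcel#9.
The 5th largest is parcel#8.

parcel#8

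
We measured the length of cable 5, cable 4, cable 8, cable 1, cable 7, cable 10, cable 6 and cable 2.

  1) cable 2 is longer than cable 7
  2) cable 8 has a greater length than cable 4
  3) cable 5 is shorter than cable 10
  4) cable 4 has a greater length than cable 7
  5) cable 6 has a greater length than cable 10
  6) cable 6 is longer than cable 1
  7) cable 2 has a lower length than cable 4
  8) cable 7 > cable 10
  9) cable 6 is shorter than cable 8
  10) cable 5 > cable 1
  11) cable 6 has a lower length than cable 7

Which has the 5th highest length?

cable 6

The consecutive relations fix a unique order: cable 1 < cable 5 < cable 10 < cable 6 < cable 7 < cable 2 < cable 4 < cable 8.
The 5th largest is cable 6.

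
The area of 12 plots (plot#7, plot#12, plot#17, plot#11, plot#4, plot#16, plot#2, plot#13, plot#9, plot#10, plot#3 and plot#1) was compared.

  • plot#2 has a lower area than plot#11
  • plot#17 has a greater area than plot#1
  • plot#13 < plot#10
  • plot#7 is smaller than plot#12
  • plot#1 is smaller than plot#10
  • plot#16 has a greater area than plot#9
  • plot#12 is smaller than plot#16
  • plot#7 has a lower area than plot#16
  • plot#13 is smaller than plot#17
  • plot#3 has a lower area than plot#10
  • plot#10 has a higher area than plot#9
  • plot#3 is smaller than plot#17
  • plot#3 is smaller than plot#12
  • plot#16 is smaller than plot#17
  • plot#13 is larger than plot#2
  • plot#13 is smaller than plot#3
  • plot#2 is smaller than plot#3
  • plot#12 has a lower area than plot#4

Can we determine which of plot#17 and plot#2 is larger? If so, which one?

plot#17

Chaining the given relations: plot#2 < plot#3 < plot#12 < plot#16 < plot#17.
So plot#17 is larger.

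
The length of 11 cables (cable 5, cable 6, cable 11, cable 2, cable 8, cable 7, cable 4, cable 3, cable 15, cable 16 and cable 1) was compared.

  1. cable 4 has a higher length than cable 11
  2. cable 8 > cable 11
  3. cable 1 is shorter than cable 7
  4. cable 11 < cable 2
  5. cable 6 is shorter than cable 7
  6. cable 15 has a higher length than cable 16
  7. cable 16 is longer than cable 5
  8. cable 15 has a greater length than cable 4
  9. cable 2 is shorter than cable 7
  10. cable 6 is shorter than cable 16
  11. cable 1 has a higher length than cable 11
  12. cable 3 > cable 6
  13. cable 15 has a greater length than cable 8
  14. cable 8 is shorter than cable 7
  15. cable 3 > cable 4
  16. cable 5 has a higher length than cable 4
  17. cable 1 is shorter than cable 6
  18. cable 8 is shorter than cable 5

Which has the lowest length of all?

Chaining upward from cable 11: directly above it, cable 2, cable 1, cable 8, cable 4; then cable 6, cable 3, cable 7, cable 5, cable 15; then cable 16.
That covers every other element, and nothing is given below cable 11, so cable 11 is the lowest length.

cable 11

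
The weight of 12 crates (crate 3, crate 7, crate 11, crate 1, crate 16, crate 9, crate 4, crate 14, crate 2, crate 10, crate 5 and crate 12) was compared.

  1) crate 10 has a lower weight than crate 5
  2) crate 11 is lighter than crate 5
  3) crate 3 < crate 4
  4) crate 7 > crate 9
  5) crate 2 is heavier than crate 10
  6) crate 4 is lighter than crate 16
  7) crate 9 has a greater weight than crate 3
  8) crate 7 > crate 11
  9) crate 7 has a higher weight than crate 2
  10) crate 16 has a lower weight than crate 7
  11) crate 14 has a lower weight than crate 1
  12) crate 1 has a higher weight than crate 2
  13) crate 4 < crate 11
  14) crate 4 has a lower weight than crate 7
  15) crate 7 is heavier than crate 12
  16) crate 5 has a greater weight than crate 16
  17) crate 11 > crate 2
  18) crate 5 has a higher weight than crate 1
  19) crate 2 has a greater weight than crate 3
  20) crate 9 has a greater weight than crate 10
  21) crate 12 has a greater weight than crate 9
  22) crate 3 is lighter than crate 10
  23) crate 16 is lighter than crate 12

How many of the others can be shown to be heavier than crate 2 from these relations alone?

From crate 2 the given relations immediately reach crate 11, crate 1, crate 7.
From those, crate 5 — 4 in total.
No other element is forced above crate 2 by the given relations, so the count is 4.

4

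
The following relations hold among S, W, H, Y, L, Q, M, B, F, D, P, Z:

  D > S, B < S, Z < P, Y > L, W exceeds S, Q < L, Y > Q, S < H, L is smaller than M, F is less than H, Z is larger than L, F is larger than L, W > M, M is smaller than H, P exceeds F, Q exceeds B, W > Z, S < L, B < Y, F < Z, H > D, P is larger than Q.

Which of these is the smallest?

Chaining upward from B: directly above it, Q, S, Y; then D, L, P, W, H; then M, F, Z.
That covers every other element, and nothing is given below B, so B is the smallest.

B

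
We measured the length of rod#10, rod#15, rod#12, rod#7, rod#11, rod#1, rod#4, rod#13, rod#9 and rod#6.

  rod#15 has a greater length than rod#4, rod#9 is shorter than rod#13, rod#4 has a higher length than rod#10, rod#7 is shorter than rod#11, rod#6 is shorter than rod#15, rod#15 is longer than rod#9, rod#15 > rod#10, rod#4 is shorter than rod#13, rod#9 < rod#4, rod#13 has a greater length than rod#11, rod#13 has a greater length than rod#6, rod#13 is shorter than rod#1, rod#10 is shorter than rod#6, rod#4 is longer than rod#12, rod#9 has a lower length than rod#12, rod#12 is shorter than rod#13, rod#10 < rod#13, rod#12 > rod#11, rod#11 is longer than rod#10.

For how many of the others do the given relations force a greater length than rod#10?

The elements the relations force above rod#10 are rod#6, rod#11, rod#12, rod#4, rod#13, rod#15, rod#1 — no chain reaches any other.
That is 7.

7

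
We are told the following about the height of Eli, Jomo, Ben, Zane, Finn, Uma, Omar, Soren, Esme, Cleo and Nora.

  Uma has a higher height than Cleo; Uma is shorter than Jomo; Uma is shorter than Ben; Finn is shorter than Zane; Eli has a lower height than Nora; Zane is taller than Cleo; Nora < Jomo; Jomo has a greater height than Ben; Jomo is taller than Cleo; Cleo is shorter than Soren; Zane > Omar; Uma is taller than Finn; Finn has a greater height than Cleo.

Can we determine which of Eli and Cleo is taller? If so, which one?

Following every chain through Cleo: above Cleo we get Finn, Soren, Uma, Zane, Ben, Jomo.
Eli is not reached, and no chain runs the other way from Eli to Cleo.
So the given relations leave the order of Cleo and Eli undetermined.

undetermined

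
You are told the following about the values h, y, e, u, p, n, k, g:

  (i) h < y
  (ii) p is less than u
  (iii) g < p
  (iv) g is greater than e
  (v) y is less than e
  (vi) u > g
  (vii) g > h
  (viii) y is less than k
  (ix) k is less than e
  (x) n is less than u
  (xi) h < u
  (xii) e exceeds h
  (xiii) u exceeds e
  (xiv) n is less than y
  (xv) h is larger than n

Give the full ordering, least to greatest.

Each adjacent pair is fixed by a given relation: n < h; h < y; y < k; k < e; e < g; g < p; p < u. Chaining them end to end gives the full order.

n < h < y < k < e < g < p < u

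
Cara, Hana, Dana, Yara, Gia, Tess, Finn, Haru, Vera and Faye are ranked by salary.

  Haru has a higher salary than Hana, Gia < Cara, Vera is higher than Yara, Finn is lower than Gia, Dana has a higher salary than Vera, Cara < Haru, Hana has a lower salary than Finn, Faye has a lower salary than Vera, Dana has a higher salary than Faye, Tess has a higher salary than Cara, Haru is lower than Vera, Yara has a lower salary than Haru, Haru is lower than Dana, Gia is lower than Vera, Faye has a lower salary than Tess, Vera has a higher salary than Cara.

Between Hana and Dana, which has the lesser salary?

Link the given pairs in sequence: Hana < Finn; Finn < Gia; Gia < Cara; Cara < Haru; Haru < Vera; Vera < Dana.
Together: Hana < Finn < Gia < Cara < Haru < Vera < Dana.
So Hana < Dana; Hana is the lower of the two.

Hana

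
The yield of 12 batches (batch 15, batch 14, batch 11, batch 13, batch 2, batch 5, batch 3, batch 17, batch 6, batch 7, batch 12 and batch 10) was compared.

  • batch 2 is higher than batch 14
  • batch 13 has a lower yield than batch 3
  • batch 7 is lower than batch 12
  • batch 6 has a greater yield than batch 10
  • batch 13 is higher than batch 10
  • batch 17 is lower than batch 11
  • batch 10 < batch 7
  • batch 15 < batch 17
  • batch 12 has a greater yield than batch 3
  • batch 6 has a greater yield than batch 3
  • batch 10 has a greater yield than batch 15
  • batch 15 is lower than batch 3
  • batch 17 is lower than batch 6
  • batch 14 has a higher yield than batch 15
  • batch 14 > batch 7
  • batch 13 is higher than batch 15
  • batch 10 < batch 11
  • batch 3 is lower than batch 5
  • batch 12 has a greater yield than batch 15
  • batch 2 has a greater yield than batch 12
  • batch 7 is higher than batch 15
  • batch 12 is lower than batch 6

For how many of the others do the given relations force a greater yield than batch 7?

4

From batch 7 the given relations immediately reach batch 14, batch 12.
From those, batch 2, batch 6 — 4 in total.
Nothing else is reachable above batch 7; 4 in all.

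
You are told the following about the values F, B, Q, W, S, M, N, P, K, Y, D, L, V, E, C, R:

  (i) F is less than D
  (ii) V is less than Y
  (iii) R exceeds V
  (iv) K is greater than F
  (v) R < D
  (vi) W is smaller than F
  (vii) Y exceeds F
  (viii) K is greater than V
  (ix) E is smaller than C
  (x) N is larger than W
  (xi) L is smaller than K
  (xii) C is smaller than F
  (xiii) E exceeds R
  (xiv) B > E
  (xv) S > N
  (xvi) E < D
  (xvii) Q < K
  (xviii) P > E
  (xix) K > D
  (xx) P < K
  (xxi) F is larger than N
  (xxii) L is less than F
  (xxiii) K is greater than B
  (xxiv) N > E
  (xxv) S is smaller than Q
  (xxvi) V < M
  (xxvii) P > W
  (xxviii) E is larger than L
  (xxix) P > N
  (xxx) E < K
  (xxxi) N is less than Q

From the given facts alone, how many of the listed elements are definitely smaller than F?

7

Directly below F: W, L, N, C.
One step further: E (5 so far).
One step further: R (6 so far).
One step further: V (7 so far).
Nothing else is reachable below F; 7 in all.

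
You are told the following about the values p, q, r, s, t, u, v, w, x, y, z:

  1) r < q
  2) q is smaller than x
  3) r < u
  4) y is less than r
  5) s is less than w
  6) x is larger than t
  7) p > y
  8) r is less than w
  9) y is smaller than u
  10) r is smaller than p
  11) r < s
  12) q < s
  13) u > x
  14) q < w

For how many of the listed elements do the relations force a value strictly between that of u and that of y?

3

Chaining upward from y reaches: r, q, s, p, w, x.
Chaining downward from u reaches: r, q, t, x.
Strictly between y and u are those in both lists: r, q, x — 3 elements.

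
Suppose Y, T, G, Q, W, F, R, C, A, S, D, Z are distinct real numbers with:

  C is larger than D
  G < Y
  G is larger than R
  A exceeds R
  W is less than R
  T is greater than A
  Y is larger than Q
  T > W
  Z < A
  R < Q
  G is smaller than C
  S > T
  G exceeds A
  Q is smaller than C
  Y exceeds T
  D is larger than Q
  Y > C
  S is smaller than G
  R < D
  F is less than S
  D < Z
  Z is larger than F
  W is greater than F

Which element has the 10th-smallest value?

Piecing the relations together gives one ordering: F < W < R < Q < D < Z < A < T < S < G < C < Y.
Counting 10 from the smallest end gives G.

G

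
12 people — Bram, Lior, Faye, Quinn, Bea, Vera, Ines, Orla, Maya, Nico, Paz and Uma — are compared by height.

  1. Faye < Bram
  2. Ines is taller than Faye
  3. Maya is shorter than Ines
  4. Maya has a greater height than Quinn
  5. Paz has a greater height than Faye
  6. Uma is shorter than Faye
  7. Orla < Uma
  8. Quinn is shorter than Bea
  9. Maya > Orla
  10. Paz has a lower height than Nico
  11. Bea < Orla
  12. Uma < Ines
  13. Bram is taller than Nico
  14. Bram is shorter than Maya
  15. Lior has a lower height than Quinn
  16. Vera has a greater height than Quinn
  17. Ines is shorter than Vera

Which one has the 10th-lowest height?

Piecing the relations together gives one ordering: Lior < Quinn < Bea < Orla < Uma < Faye < Paz < Nico < Bram < Maya < Ines < Vera.
Counting 10 from the smallest end gives Maya.

Maya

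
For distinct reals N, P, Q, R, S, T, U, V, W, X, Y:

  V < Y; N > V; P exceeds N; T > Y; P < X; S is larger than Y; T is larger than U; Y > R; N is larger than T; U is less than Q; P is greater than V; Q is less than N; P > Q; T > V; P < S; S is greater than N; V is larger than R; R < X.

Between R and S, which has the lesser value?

R

R < V and V < Y give R < Y.
Then Y < T extends the chain to T.
With T < N: R < V < Y < T < N.
Then N < P extends the chain to P.
With P < S: R < V < Y < T < N < P < S.
So R < S; R is the smaller of the two.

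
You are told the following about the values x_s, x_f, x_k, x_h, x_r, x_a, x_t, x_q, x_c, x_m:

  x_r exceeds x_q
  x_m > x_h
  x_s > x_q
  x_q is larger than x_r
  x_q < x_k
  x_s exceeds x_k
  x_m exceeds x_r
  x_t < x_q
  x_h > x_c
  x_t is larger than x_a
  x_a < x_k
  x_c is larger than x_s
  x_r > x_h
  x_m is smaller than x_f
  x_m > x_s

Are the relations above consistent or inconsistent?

Chaining the given relations yields x_q < x_k < x_s < x_c < x_h < x_r, so x_q < x_r. But one relation states x_r < x_q. These cannot both hold.

inconsistent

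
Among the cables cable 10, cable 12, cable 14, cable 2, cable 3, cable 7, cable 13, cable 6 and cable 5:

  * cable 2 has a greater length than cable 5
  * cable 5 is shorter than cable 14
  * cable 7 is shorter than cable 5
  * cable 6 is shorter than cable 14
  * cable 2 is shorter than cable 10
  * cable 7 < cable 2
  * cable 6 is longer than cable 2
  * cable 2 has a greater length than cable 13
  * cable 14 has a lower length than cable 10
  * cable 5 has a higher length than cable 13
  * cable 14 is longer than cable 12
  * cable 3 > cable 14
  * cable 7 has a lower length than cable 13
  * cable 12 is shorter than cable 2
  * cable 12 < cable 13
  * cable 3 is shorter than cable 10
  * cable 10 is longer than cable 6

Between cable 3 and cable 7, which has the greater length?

Link the given pairs in sequence: cable 7 < cable 13; cable 13 < cable 5; cable 5 < cable 2; cable 2 < cable 6; cable 6 < cable 14; cable 14 < cable 3.
Chaining these gives cable 7 < cable 13 < cable 5 < cable 2 < cable 6 < cable 14 < cable 3.
So cable 7 < cable 3; cable 3 is the longer of the two.

cable 3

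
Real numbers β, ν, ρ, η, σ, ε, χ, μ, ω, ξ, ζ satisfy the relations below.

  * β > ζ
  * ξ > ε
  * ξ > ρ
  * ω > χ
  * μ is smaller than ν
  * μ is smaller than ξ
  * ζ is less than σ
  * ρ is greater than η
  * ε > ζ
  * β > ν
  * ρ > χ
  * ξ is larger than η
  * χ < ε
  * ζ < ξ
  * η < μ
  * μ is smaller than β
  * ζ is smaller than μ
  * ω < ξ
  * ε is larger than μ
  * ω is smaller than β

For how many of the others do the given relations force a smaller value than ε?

4

From ε the given relations immediately reach ζ, χ, μ.
From those, η — 4 in total.
No other element is forced below ε by the given relations, so the count is 4.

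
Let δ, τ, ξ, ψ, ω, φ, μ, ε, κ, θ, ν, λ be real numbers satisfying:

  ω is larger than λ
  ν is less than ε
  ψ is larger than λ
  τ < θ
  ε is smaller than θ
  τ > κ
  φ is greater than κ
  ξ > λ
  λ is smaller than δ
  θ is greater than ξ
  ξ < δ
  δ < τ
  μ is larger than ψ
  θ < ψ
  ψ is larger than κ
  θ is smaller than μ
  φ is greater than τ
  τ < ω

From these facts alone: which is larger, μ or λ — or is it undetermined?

μ

λ < δ and δ < τ give λ < τ.
Then τ < θ extends the chain to θ.
Then θ < ψ extends the chain to ψ.
Then ψ < μ extends the chain to μ.
So μ is larger.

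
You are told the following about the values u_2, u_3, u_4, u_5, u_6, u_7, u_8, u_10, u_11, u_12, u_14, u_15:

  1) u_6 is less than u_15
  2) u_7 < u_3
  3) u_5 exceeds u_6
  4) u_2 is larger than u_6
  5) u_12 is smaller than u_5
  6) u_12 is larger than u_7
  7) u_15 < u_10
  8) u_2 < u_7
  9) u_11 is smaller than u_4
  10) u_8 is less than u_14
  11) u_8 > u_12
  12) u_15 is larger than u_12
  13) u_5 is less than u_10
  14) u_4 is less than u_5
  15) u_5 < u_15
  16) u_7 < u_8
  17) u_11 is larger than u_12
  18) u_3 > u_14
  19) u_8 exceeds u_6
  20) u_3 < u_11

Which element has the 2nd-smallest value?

The consecutive relations fix a unique order: u_6 < u_2 < u_7 < u_12 < u_8 < u_14 < u_3 < u_11 < u_4 < u_5 < u_15 < u_10.
The 2nd smallest is u_2.

u_2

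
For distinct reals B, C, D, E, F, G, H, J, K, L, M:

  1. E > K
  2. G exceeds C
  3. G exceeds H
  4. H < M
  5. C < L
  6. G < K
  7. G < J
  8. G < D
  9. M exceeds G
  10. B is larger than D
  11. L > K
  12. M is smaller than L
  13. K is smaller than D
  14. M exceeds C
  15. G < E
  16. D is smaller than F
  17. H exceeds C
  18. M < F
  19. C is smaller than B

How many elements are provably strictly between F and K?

Chaining upward from K reaches: D, B, L, E.
Chaining downward from F reaches: C, H, G, M, D.
Strictly between K and F are those in both lists: D — 1 element.

1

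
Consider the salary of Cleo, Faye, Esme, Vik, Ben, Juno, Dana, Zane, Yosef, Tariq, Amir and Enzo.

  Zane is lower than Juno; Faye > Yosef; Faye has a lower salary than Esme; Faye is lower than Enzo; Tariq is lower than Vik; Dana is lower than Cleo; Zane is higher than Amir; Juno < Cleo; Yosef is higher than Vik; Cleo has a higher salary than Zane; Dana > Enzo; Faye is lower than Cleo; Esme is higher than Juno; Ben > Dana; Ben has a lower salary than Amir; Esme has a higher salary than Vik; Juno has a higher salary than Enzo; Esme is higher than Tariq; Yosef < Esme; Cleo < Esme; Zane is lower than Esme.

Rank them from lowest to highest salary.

Nothing is placed below Tariq, so it is least; from there Tariq < Vik; Vik < Yosef; Yosef < Faye; Faye < Enzo; Enzo < Dana; Dana < Ben; Ben < Amir; Amir < Zane; Zane < Juno; Juno < Cleo; Cleo < Esme, each given directly.

Tariq < Vik < Yosef < Faye < Enzo < Dana < Ben < Amir < Zane < Juno < Cleo < Esme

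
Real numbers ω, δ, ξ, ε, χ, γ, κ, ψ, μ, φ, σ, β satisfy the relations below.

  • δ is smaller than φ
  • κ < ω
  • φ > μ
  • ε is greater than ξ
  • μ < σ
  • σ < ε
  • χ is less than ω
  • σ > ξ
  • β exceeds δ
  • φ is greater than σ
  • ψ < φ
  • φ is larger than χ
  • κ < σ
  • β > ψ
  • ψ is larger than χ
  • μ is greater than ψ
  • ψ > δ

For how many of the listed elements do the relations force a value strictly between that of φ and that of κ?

1

The relations place κ below φ. An element lies strictly between them when it is forced above κ and also forced below φ.
Above κ: {ω, σ, ε}. Below φ: {χ, δ, ψ, ξ, μ, σ}.
Intersection: {σ} — 1.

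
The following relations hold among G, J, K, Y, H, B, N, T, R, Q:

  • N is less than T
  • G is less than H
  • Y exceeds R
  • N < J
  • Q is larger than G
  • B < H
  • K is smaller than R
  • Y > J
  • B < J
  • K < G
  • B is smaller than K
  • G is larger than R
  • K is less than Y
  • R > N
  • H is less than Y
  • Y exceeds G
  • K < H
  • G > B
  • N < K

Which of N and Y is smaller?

N < K < R < G < H < Y, by transitivity through K, R, G, H.
So N < Y; N is the smaller of the two.

N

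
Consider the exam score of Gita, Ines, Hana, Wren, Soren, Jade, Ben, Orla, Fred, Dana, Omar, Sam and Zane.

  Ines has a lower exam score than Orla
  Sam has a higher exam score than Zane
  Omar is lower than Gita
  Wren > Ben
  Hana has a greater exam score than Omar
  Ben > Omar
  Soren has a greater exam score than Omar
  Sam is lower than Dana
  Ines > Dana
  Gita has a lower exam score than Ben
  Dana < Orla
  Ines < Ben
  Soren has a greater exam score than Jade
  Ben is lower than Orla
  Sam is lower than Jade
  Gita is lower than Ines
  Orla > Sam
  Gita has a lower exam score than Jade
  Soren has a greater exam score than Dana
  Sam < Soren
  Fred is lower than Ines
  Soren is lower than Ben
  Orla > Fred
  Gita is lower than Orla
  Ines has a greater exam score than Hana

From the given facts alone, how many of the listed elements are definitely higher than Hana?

4

The elements the relations force above Hana are Ines, Ben, Orla, Wren — no chain reaches any other.
That is 4.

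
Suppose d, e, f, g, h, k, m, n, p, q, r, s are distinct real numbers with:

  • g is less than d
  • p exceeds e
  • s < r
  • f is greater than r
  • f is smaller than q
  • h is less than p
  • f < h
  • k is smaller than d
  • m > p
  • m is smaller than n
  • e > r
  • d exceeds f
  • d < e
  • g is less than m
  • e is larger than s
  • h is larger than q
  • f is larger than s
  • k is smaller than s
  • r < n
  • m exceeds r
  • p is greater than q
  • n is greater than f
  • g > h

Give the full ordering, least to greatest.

k < s < r < f < q < h < g < d < e < p < m < n

Each adjacent pair is fixed by a given relation: k < s; s < r; r < f; f < q; q < h; h < g; g < d; d < e; e < p; p < m; m < n. Chaining them end to end gives the full order.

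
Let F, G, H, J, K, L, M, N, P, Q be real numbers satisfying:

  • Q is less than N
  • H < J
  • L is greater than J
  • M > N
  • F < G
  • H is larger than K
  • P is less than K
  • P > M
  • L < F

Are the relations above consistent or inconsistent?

The single ordering Q < N < M < P < K < H < J < L < F < G satisfies every listed relation, so no contradiction arises.

consistent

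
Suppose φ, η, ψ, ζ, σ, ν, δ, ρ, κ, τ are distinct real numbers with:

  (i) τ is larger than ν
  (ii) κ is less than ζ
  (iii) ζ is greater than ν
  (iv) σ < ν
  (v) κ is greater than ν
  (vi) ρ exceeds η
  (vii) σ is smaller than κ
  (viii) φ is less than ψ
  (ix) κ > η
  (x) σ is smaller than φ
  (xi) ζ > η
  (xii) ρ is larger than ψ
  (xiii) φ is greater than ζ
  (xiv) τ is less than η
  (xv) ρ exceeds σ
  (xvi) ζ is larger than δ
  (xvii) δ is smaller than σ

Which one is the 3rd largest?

φ

Piecing the relations together gives one ordering: δ < σ < ν < τ < η < κ < ζ < φ < ψ < ρ.
Counting 3 from the largest end gives φ.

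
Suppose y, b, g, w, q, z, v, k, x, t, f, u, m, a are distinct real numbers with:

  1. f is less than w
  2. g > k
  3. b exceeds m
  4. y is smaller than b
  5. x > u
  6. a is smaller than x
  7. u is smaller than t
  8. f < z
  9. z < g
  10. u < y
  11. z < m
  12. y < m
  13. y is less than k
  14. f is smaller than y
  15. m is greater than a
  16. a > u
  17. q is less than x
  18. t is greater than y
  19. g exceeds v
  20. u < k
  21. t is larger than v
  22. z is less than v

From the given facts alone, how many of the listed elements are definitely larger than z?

Directly above z: v, g, m.
One step further: b, t (5 so far).
Nothing else is reachable above z; 5 in all.

5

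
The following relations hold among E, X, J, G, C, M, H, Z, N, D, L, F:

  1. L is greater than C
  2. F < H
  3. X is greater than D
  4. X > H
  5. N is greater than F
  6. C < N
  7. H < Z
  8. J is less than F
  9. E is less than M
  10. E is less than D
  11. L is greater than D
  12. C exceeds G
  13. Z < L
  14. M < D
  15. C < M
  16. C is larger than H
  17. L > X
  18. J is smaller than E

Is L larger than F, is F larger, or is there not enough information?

L

F < H and H < C give F < C.
With C < M: F < H < C < M.
Then M < D extends the chain to D.
Then D < X extends the chain to X.
With X < L: F < H < C < M < D < X < L.
So L is larger.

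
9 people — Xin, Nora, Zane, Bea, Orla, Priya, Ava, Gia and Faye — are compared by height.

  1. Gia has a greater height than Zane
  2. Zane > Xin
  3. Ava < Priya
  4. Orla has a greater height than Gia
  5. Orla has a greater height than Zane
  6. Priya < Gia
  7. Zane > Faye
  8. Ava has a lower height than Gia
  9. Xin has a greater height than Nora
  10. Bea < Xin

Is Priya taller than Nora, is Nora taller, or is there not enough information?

Following every chain through Nora: above Nora we get Xin, Zane, Gia, Orla.
Priya is not reached, and no chain runs the other way from Priya to Nora.
So the given relations leave the order of Nora and Priya undetermined.

undetermined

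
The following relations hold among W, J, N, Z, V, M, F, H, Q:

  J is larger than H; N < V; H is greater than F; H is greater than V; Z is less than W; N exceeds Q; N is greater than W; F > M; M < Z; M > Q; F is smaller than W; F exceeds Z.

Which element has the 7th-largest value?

Piecing the relations together gives one ordering: Q < M < Z < F < W < N < V < H < J.
Counting 7 from the largest end gives Z.

Z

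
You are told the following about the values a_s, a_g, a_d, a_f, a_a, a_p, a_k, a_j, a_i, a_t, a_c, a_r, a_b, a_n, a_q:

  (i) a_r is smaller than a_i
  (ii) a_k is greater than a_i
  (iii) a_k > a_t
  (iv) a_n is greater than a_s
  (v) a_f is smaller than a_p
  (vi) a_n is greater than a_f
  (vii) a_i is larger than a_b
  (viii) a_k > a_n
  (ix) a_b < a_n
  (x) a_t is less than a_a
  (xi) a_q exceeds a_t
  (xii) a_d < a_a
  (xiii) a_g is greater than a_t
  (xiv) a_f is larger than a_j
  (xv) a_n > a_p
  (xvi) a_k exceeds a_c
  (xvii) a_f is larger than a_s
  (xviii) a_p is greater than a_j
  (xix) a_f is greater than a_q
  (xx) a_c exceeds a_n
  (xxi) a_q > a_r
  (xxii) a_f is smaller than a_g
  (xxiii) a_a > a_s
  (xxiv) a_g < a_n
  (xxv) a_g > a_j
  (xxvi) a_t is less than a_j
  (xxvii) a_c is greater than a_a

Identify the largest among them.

a_k

Chaining downward from a_k: directly below it, a_t, a_i, a_n, a_c; then a_r, a_s, a_a, a_b, a_f, a_p, a_g; then a_d, a_j, a_q.
That covers every other element, and nothing is given above a_k, so a_k is the largest.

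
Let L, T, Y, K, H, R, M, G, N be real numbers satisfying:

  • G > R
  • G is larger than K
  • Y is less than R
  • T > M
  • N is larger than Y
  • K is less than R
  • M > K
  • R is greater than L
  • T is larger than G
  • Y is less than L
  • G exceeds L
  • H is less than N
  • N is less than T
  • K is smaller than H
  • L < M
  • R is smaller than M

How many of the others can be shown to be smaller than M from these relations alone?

The elements the relations force below M are K, Y, L, R — no chain reaches any other.
That is 4.

4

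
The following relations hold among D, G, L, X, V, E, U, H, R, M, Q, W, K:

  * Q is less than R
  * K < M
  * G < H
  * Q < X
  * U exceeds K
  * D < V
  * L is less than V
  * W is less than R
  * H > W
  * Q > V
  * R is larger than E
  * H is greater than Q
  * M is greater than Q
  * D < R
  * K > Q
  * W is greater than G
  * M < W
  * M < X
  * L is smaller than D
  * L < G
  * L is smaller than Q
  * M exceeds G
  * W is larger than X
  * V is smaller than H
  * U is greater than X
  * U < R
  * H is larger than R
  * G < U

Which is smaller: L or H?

Link the given pairs in sequence: L < D; D < V; V < Q; Q < K; K < M; M < X; X < U; U < R; R < H.
Chaining these gives L < D < V < Q < K < M < X < U < R < H.
So L < H; L is the smaller of the two.

L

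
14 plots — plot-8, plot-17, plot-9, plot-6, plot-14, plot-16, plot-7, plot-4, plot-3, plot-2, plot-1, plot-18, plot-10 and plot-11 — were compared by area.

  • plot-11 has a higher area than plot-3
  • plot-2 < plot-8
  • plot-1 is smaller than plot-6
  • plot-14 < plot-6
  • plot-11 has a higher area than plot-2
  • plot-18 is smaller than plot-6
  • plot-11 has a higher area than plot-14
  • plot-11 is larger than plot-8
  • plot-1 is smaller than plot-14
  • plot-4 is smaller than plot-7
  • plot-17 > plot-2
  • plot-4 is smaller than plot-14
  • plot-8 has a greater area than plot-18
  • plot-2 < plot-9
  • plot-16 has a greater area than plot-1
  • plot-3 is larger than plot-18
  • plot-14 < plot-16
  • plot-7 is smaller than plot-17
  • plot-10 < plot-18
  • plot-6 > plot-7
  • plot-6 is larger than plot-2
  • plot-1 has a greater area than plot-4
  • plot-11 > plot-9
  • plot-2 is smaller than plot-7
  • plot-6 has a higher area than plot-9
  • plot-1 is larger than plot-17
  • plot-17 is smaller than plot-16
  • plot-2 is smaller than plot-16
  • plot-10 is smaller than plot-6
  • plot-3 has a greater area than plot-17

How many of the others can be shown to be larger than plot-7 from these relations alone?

Directly above plot-7: plot-17, plot-6.
One step further: plot-1, plot-3, plot-16 (5 so far).
One step further: plot-14, plot-11 (7 so far).
Nothing else is reachable above plot-7; 7 in all.

7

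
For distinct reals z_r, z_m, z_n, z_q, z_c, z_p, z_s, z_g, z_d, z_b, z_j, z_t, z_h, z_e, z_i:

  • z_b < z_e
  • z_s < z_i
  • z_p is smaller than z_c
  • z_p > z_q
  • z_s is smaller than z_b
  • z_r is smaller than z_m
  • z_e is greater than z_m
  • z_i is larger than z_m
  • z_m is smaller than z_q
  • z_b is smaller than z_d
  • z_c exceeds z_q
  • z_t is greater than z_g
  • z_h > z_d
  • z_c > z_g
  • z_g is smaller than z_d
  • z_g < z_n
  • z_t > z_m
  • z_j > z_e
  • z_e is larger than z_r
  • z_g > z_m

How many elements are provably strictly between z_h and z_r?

The relations place z_r below z_h. An element lies strictly between them when it is forced above z_r and also forced below z_h.
Above z_r: {z_m, z_i, z_q, z_p, z_g, z_c, z_d, z_e, z_t, z_j, z_n}. Below z_h: {z_s, z_m, z_b, z_g, z_d}.
Intersection: {z_m, z_g, z_d} — 3.

3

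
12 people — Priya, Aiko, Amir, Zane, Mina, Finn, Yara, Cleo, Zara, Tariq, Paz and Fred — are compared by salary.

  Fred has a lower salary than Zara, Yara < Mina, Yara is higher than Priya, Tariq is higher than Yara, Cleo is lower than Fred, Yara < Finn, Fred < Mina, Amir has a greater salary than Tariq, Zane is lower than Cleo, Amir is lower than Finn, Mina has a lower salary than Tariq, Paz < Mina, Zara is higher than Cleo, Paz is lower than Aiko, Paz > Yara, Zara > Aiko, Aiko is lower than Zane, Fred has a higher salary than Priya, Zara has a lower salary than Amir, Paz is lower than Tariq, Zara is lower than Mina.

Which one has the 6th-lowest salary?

Cleo

Chaining the given pairs: Priya < Yara < Paz < Aiko < Zane < Cleo < Fred < Zara < Mina < Tariq < Amir < Finn.
Counting 6 from the smallest end gives Cleo.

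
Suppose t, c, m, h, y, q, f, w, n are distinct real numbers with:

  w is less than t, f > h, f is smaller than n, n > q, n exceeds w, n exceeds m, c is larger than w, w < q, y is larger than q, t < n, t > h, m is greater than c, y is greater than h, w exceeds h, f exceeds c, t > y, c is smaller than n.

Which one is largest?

n

h is not greatest since h < w; w is not greatest since w < q; q is not greatest since q < y; y is not greatest since y < t; c is not greatest since c < m; f is not greatest since f < n; m is not greatest since m < n; t is not greatest since t < n.
Only n has nothing above it, so n is the largest.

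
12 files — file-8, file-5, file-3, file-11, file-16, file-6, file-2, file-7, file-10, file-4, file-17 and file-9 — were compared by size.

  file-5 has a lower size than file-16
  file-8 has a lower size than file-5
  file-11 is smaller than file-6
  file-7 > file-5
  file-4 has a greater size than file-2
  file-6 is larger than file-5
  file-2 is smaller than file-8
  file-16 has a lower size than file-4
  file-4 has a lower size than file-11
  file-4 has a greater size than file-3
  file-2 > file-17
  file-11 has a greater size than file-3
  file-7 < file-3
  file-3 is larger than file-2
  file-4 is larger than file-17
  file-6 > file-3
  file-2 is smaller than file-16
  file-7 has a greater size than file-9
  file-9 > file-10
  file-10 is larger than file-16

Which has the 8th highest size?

file-16

Piecing the relations together gives one ordering: file-17 < file-2 < file-8 < file-5 < file-16 < file-10 < file-9 < file-7 < file-3 < file-4 < file-11 < file-6.
The 8th largest is file-16.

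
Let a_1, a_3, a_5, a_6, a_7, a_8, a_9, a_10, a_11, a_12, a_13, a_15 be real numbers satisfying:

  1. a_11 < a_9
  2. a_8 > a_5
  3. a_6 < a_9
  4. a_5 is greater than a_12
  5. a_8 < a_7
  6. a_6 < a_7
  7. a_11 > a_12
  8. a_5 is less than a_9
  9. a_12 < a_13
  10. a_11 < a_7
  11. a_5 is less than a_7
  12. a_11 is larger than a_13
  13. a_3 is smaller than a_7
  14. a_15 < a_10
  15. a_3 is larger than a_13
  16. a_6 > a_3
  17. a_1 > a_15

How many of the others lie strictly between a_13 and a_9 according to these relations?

3

The relations place a_13 below a_9. An element lies strictly between them when it is forced above a_13 and also forced below a_9.
Above a_13: {a_3, a_11, a_6, a_7}. Below a_9: {a_12, a_5, a_3, a_11, a_6}.
Intersection: {a_3, a_11, a_6} — 3.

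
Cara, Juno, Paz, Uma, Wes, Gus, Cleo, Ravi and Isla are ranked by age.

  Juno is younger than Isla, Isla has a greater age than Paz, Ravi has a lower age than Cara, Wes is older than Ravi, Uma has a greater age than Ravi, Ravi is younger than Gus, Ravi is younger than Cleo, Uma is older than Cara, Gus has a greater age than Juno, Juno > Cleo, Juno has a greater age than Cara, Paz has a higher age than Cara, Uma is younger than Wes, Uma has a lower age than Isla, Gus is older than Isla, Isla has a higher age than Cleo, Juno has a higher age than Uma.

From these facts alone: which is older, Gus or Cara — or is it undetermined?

Cara < Uma < Juno < Isla < Gus, by transitivity through Uma, Juno, Isla.
So Gus is older.

Gus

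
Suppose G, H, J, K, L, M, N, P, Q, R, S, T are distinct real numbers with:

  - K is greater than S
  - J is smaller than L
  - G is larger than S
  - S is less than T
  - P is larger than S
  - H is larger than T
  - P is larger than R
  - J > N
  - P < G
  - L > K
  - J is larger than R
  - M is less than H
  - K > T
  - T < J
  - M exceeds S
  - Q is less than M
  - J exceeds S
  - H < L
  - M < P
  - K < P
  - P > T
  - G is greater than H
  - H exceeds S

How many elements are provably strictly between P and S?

The relations place S below P. An element lies strictly between them when it is forced above S and also forced below P.
Above S: {T, K, M, H, J, L, G}. Below P: {Q, R, T, K, M}.
Intersection: {T, K, M} — 3.

3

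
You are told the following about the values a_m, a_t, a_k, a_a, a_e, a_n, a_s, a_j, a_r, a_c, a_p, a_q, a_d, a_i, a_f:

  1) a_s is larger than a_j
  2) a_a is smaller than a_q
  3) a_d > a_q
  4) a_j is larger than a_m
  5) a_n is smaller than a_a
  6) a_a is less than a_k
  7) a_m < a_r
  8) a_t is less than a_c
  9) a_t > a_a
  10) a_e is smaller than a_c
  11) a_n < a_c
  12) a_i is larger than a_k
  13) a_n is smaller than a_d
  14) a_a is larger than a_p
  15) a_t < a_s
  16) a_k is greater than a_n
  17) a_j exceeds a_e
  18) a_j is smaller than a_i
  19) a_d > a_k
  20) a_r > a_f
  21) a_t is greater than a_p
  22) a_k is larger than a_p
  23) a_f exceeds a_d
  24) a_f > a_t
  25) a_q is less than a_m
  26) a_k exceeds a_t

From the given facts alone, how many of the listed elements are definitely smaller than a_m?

4

From a_m the given relations immediately reach a_q.
From those, a_a — 2 in total.
From those, a_p, a_n — 4 in total.
No other element is forced below a_m by the given relations, so the count is 4.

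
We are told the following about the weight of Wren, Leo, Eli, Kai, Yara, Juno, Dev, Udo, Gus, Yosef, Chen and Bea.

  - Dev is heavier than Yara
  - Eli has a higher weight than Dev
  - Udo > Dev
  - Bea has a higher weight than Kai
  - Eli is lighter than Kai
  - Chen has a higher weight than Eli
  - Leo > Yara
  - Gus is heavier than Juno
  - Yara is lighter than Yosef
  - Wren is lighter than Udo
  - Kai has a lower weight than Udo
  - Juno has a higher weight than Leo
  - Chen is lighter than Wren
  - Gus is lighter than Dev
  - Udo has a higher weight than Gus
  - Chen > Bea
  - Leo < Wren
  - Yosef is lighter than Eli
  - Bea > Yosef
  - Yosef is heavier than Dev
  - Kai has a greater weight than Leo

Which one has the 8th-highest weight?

Chaining the given pairs: Yara < Leo < Juno < Gus < Dev < Yosef < Eli < Kai < Bea < Chen < Wren < Udo.
The 8th largest is Dev.

Dev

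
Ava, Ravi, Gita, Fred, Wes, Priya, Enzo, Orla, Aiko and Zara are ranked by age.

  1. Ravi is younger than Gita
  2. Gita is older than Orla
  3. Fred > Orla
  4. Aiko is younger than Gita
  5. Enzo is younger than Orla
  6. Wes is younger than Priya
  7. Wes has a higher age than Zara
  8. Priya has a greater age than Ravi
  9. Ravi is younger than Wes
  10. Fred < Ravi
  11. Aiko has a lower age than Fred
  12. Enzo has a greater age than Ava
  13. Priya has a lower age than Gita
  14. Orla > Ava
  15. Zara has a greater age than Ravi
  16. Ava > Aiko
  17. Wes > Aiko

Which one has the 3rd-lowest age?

Enzo

The consecutive relations fix a unique order: Aiko < Ava < Enzo < Orla < Fred < Ravi < Zara < Wes < Priya < Gita.
The 3rd smallest is Enzo.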